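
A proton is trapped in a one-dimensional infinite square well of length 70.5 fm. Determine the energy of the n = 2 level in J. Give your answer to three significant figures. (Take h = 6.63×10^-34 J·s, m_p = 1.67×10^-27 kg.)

For an infinite well E_n = n²h²/(8m_pL²), so E_1 = h²/(8m_pL²) = (6.63×10^-34)²/(8·1.67×10^-27·(7.05×10^-14 m)²) = 6.620×10^-15 J.
Then E_2 = 2²·E_1 = 4·6.620×10^-15 J = 2.65×10^-14 J.

E_2 = 2.65×10^-14 J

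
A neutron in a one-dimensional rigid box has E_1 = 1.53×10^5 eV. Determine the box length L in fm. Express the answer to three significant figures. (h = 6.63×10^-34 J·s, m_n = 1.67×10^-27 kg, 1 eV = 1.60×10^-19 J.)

From E_n = n²h²/(8m_nL²), L = n·h/√(8m_nE_n).
E_1 = 1.53×10^5 eV = 2.448×10^-14 J, so L = 1·6.63×10^-34/√(8·1.67×10^-27·2.448×10^-14) = 3.67×10^-14 m = 36.7 fm.

L = 36.7 fm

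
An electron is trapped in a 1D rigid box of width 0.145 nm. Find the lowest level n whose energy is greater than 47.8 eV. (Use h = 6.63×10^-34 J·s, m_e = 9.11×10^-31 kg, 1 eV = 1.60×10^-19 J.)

E_1 = h²/(8m_eL²) = 2.869×10^-18 J = 17.93 eV.
Need n² > 47.8/17.93 = 2.666, i.e. n > 1.633.
The smallest integer satisfying this is n = 2.

n = 2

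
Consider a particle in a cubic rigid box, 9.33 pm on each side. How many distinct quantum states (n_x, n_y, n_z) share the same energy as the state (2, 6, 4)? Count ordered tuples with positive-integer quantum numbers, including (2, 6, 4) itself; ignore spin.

The level has n_x² + n_y² + n_z² = 56. The ordered positive-integer solutions are (2, 4, 6), (2, 6, 4), (4, 2, 6), (4, 6, 2), (6, 2, 4), (6, 4, 2).
That gives 6 states.

degeneracy = 6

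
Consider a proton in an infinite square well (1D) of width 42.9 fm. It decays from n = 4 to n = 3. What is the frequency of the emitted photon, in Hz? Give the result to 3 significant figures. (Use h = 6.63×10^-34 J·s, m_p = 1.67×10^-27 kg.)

E_1 = h²/(8m_pL²) = 1.788×10^-14 J and ΔE = (4² − 3²)E_1 = 1.252×10^-13 J.
f = ΔE/h = 1.252×10^-13/6.63×10^-34 = 1.89×10^20 Hz.

f = 1.89×10^20 Hz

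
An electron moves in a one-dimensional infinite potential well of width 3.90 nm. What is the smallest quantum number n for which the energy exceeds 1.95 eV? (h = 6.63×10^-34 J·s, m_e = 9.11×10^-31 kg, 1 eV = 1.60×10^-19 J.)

n = 9

E_1 = h²/(8m_eL²) = 3.965×10^-21 J = 0.02478 eV.
Need n² > 1.95/0.02478 = 78.69, i.e. n > 8.871.
The smallest integer satisfying this is n = 9.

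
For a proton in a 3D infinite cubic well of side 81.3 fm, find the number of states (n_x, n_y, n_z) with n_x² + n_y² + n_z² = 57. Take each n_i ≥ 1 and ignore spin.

The level has n_x² + n_y² + n_z² = 57. The ordered positive-integer solutions are (2, 2, 7), (2, 7, 2), (4, 4, 5), (4, 5, 4), (5, 4, 4), (7, 2, 2).
That gives 6 states.

degeneracy = 6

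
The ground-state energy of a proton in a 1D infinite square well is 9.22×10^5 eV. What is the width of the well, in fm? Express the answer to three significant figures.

From E_n = n²h²/(8m_pL²), L = n·h/√(8m_pE_n).
E_1 = 9.22×10^5 eV = 1.477×10^-13 J, so L = 1·6.626×10^-34/√(8·1.673×10^-27·1.477×10^-13) = 1.49×10^-14 m = 14.9 fm.

L = 14.9 fm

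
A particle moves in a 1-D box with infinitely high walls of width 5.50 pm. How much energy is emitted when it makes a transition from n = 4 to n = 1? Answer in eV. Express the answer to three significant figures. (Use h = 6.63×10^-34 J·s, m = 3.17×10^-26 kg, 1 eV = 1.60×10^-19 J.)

|ΔE| = 5.37 eV

E_1 = h²/(8mL²) = 5.730×10^-20 J.
|ΔE| = |4² − 1²|·E_1 = 15·5.730×10^-20 J = 8.595×10^-19 J = 5.37 eV.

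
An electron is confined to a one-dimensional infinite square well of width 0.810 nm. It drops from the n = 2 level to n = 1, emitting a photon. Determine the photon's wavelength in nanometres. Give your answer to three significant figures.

E_1 = h²/(8m_eL²) = 9.183×10^-20 J, so ΔE = (2² − 1²)E_1 = 2.755×10^-19 J.
λ = hc/ΔE = (6.626×10^-34·2.998×10^8)/2.755×10^-19 = 7.21×10^-7 m = 721 nm.

λ = 721 nm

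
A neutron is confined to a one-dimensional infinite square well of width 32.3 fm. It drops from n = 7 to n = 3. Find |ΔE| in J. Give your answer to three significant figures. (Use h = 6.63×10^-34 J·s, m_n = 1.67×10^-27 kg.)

|ΔE| = 1.26×10^-12 J

E_1 = h²/(8m_nL²) = 3.154×10^-14 J.
|ΔE| = |7² − 3²|·E_1 = 40·3.154×10^-14 J = 1.26×10^-12 J.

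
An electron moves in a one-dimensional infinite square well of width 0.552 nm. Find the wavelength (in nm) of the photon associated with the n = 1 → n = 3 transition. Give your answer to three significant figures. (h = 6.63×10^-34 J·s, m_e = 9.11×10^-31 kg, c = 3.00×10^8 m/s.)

E_1 = h²/(8m_eL²) = 1.979×10^-19 J, so ΔE = (3² − 1²)E_1 = 1.583×10^-18 J.
λ = hc/ΔE = (6.63×10^-34·3.00×10^8)/1.583×10^-18 = 1.26×10^-7 m = 126 nm.

λ = 126 nm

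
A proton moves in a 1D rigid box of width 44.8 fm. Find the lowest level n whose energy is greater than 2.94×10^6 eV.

E_1 = h²/(8m_pL²) = 1.634×10^-14 J = 1.020×10^5 eV.
Need n² > 2.94×10^6/1.020×10^5 = 28.82, i.e. n > 5.368.
The smallest integer satisfying this is n = 6.

n = 6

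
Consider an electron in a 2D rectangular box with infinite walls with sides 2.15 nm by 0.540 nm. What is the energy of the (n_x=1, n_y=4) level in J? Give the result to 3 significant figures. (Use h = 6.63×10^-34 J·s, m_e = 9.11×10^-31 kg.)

For a 2D rectangular well E = (h²/8m_e)·Σ n_i²/L_i² = (6.63×10^-34)²/(8·9.11×10^-31) · [1²/(2.15 nm)² + 4²/(0.540 nm)²].
Evaluating gives E = 3.32×10^-18 J.

E = 3.32×10^-18 J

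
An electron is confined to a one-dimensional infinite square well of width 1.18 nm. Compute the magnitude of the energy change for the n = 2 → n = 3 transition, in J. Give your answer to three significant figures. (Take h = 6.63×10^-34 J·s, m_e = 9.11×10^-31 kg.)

|ΔE| = 2.17×10^-19 J

E_1 = h²/(8m_eL²) = 4.332×10^-20 J.
|ΔE| = |2² − 3²|·E_1 = 5·4.332×10^-20 J = 2.17×10^-19 J.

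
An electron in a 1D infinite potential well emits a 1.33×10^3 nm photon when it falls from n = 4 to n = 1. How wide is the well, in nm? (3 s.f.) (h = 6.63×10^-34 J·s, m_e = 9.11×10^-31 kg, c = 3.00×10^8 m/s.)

The photon carries ΔE = hc/λ = 6.63×10^-34·3.00×10^8/1.33×10^-6 m = 1.495×10^-19 J.
Since ΔE = (4² − 1²)E_1, E_1 = 9.967×10^-21 J, and L = h/√(8m_eE_1) = 2.46×10^-9 m = 2.46 nm.

L = 2.46 nm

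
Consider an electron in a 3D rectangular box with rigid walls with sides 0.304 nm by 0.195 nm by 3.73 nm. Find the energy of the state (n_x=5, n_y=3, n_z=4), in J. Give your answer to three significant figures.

For a 3D rectangular well E = (h²/8m_e)·Σ n_i²/L_i² = (6.626×10^-34)²/(8·9.109×10^-31) · [5²/(0.304 nm)² + 3²/(0.195 nm)² + 4²/(3.73 nm)²].
Evaluating gives E = 3.06×10^-17 J.

E = 3.06×10^-17 J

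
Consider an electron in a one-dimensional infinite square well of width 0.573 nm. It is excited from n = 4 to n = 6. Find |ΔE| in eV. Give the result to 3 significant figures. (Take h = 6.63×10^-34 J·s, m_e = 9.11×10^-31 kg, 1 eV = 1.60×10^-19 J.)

E_1 = h²/(8m_eL²) = 1.837×10^-19 J.
|ΔE| = |4² − 6²|·E_1 = 20·1.837×10^-19 J = 3.674×10^-18 J = 23.0 eV.

|ΔE| = 23.0 eV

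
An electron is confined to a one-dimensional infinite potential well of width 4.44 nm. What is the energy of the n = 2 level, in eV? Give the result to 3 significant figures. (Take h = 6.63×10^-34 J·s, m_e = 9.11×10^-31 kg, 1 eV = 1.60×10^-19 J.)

For an infinite well E_n = n²h²/(8m_eL²), so E_1 = h²/(8m_eL²) = (6.63×10^-34)²/(8·9.11×10^-31·(4.44×10^-9 m)²) = 3.060×10^-21 J.
Then E_2 = 2²·E_1 = 4·3.060×10^-21 J = 1.224×10^-20 J.
Converting, E_2 = 1.224×10^-20 J / (1.60×10^-19 J/eV) = 0.0765 eV.

E_2 = 0.0765 eV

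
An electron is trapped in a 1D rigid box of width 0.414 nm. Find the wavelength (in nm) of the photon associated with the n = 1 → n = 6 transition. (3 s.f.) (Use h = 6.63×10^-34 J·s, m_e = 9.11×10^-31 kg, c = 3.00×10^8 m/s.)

λ = 16.1 nm

E_1 = h²/(8m_eL²) = 3.519×10^-19 J, so ΔE = (6² − 1²)E_1 = 1.232×10^-17 J.
λ = hc/ΔE = (6.63×10^-34·3.00×10^8)/1.232×10^-17 = 1.61×10^-8 m = 16.1 nm.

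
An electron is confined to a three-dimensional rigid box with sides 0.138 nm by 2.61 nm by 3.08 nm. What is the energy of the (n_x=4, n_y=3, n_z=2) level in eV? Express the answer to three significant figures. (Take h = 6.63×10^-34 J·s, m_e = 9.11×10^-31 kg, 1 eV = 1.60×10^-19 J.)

E = 317 eV

For a 3D rectangular well E = (h²/8m_e)·Σ n_i²/L_i² = (6.63×10^-34)²/(8·9.11×10^-31) · [4²/(0.138 nm)² + 3²/(2.61 nm)² + 2²/(3.08 nm)²].
Evaluating gives E = 5.078×10^-17 J = 317 eV.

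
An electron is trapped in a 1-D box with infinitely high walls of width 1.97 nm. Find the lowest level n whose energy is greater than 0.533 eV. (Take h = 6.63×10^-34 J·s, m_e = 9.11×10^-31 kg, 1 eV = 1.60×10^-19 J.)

n = 3

E_1 = h²/(8m_eL²) = 1.554×10^-20 J = 0.09713 eV.
Need n² > 0.533/0.09713 = 5.487, i.e. n > 2.342.
The smallest integer satisfying this is n = 3.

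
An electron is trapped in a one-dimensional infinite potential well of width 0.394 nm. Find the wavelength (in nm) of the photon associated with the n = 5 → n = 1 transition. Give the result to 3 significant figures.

λ = 21.3 nm

E_1 = h²/(8m_eL²) = 3.881×10^-19 J, so ΔE = (5² − 1²)E_1 = 9.314×10^-18 J.
λ = hc/ΔE = (6.626×10^-34·2.998×10^8)/9.314×10^-18 = 2.13×10^-8 m = 21.3 nm.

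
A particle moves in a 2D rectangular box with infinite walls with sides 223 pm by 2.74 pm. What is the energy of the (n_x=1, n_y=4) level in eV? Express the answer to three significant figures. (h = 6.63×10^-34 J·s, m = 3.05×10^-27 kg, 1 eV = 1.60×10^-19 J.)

E = 240 eV

For a 2D rectangular well E = (h²/8m)·Σ n_i²/L_i² = (6.63×10^-34)²/(8·3.05×10^-27) · [1²/(223 pm)² + 4²/(2.74 pm)²].
Evaluating gives E = 3.839×10^-17 J = 240 eV.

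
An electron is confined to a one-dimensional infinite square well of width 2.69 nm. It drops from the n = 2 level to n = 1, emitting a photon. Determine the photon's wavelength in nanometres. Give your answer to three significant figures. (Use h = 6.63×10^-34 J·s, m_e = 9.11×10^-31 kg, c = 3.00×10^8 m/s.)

E_1 = h²/(8m_eL²) = 8.335×10^-21 J, so ΔE = (2² − 1²)E_1 = 2.501×10^-20 J.
λ = hc/ΔE = (6.63×10^-34·3.00×10^8)/2.501×10^-20 = 7.95×10^-6 m = 7.95×10^3 nm.

λ = 7.95×10^3 nm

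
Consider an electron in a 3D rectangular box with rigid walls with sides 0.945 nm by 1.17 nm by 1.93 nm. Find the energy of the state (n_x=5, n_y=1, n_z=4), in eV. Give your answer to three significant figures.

For a 3D rectangular well E = (h²/8m_e)·Σ n_i²/L_i² = (6.626×10^-34)²/(8·9.109×10^-31) · [5²/(0.945 nm)² + 1²/(1.17 nm)² + 4²/(1.93 nm)²].
Evaluating gives E = 1.989×10^-18 J = 12.4 eV.

E = 12.4 eV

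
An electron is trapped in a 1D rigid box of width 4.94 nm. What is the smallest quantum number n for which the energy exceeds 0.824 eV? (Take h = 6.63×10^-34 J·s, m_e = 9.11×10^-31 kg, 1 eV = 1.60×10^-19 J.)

E_1 = h²/(8m_eL²) = 2.472×10^-21 J = 0.01545 eV.
Need n² > 0.824/0.01545 = 53.33, i.e. n > 7.303.
The smallest integer satisfying this is n = 8.

n = 8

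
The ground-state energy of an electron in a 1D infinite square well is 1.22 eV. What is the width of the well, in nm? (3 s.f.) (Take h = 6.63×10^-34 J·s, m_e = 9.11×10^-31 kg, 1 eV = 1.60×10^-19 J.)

L = 0.556 nm

From E_n = n²h²/(8m_eL²), L = n·h/√(8m_eE_n).
E_1 = 1.22 eV = 1.952×10^-19 J, so L = 1·6.63×10^-34/√(8·9.11×10^-31·1.952×10^-19) = 5.56×10^-10 m = 0.556 nm.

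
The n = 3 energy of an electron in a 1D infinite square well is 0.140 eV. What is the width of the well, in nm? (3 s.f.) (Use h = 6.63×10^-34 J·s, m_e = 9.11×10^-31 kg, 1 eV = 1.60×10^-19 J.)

L = 4.92 nm

From E_n = n²h²/(8m_eL²), L = n·h/√(8m_eE_n).
E_3 = 0.140 eV = 2.240×10^-20 J, so L = 3·6.63×10^-34/√(8·9.11×10^-31·2.240×10^-20) = 4.92×10^-9 m = 4.92 nm.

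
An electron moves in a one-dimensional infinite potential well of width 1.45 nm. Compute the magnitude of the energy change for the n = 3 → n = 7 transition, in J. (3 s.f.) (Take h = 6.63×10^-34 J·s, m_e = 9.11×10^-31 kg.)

|ΔE| = 1.15×10^-18 J

E_1 = h²/(8m_eL²) = 2.869×10^-20 J.
|ΔE| = |3² − 7²|·E_1 = 40·2.869×10^-20 J = 1.15×10^-18 J.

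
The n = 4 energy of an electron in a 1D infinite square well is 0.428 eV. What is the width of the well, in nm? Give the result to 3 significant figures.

From E_n = n²h²/(8m_eL²), L = n·h/√(8m_eE_n).
E_4 = 0.428 eV = 6.857×10^-20 J, so L = 4·6.626×10^-34/√(8·9.109×10^-31·6.857×10^-20) = 3.75×10^-9 m = 3.75 nm.

L = 3.75 nm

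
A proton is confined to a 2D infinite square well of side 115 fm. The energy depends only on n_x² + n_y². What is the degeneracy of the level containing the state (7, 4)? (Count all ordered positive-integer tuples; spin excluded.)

The level has n_x² + n_y² = 65. The ordered positive-integer solutions are (1, 8), (4, 7), (7, 4), (8, 1).
That gives 4 states.

degeneracy = 4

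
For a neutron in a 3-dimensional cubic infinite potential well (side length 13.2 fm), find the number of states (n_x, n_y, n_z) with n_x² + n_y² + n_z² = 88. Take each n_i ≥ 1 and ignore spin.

degeneracy = 3

The level has n_x² + n_y² + n_z² = 88. The ordered positive-integer solutions are (4, 6, 6), (6, 4, 6), (6, 6, 4).
That gives 3 states.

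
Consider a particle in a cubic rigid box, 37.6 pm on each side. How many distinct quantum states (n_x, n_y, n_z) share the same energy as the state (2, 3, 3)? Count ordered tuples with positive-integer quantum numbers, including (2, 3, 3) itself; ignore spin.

The level has n_x² + n_y² + n_z² = 22. The ordered positive-integer solutions are (2, 3, 3), (3, 2, 3), (3, 3, 2).
That gives 3 states.

degeneracy = 3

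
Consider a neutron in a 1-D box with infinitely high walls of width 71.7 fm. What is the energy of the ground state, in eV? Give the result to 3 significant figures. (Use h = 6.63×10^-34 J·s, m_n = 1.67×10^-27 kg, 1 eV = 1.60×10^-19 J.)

E_1 = 4.00×10^4 eV

For an infinite well E_n = n²h²/(8m_nL²), so E_1 = h²/(8m_nL²) = (6.63×10^-34)²/(8·1.67×10^-27·(7.17×10^-14 m)²) = 6.400×10^-15 J.
Converting, E_1 = 6.400×10^-15 J / (1.60×10^-19 J/eV) = 4.00×10^4 eV.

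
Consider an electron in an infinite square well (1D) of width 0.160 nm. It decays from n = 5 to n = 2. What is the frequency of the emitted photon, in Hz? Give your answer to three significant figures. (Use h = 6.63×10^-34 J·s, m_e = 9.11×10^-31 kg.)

f = 7.46×10^16 Hz

E_1 = h²/(8m_eL²) = 2.356×10^-18 J and ΔE = (5² − 2²)E_1 = 4.948×10^-17 J.
f = ΔE/h = 4.948×10^-17/6.63×10^-34 = 7.46×10^16 Hz.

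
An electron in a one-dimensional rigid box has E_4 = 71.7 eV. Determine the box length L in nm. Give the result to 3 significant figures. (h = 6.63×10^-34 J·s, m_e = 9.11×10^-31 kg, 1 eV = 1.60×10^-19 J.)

L = 0.290 nm

From E_n = n²h²/(8m_eL²), L = n·h/√(8m_eE_n).
E_4 = 71.7 eV = 1.147×10^-17 J, so L = 4·6.63×10^-34/√(8·9.11×10^-31·1.147×10^-17) = 2.90×10^-10 m = 0.290 nm.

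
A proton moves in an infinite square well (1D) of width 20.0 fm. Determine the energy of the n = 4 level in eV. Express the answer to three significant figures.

E_4 = 8.19×10^6 eV

For an infinite well E_n = n²h²/(8m_pL²), so E_1 = h²/(8m_pL²) = (6.626×10^-34)²/(8·1.673×10^-27·(2.00×10^-14 m)²) = 8.201×10^-14 J.
Then E_4 = 4²·E_1 = 16·8.201×10^-14 J = 1.312×10^-12 J.
Converting, E_4 = 1.312×10^-12 J / (1.602×10^-19 J/eV) = 8.19×10^6 eV.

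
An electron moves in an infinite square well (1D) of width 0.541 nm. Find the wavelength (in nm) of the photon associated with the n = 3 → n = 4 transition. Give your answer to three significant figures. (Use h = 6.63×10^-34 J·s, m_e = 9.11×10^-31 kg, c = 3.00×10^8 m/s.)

λ = 138 nm

E_1 = h²/(8m_eL²) = 2.061×10^-19 J, so ΔE = (4² − 3²)E_1 = 1.443×10^-18 J.
λ = hc/ΔE = (6.63×10^-34·3.00×10^8)/1.443×10^-18 = 1.38×10^-7 m = 138 nm.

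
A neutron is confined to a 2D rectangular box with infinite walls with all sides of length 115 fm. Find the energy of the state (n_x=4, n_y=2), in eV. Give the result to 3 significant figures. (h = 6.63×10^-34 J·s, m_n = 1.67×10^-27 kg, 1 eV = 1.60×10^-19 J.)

For a 2D rectangular well E = (h²/8m_n)·Σ n_i²/L_i² = (6.63×10^-34)²/(8·1.67×10^-27) · [4²/(115 fm)² + 2²/(115 fm)²].
Evaluating gives E = 4.976×10^-14 J = 3.11×10^5 eV.

E = 3.11×10^5 eV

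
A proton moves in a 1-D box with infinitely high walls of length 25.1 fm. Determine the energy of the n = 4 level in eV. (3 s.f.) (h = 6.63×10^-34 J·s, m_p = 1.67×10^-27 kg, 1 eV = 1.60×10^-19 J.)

For an infinite well E_n = n²h²/(8m_pL²), so E_1 = h²/(8m_pL²) = (6.63×10^-34)²/(8·1.67×10^-27·(2.51×10^-14 m)²) = 5.222×10^-14 J.
Then E_4 = 4²·E_1 = 16·5.222×10^-14 J = 8.355×10^-13 J.
Converting, E_4 = 8.355×10^-13 J / (1.60×10^-19 J/eV) = 5.22×10^6 eV.

E_4 = 5.22×10^6 eV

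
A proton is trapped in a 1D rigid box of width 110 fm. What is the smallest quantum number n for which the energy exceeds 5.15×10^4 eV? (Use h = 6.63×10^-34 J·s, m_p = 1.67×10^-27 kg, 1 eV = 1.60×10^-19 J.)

n = 2

E_1 = h²/(8m_pL²) = 2.719×10^-15 J = 1.699×10^4 eV.
Need n² > 5.15×10^4/1.699×10^4 = 3.031, i.e. n > 1.741.
The smallest integer satisfying this is n = 2.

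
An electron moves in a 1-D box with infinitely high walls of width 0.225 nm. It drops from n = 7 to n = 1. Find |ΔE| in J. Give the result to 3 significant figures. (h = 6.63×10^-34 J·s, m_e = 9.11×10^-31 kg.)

E_1 = h²/(8m_eL²) = 1.191×10^-18 J.
|ΔE| = |7² − 1²|·E_1 = 48·1.191×10^-18 J = 5.72×10^-17 J.

|ΔE| = 5.72×10^-17 J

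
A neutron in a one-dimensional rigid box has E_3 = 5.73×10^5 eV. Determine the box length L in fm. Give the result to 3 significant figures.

From E_n = n²h²/(8m_nL²), L = n·h/√(8m_nE_n).
E_3 = 5.73×10^5 eV = 9.179×10^-14 J, so L = 3·6.626×10^-34/√(8·1.675×10^-27·9.179×10^-14) = 5.67×10^-14 m = 56.7 fm.

L = 56.7 fm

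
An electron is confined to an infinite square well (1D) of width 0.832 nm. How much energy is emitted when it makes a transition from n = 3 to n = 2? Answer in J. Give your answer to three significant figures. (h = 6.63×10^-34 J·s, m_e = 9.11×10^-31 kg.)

E_1 = h²/(8m_eL²) = 8.713×10^-20 J.
|ΔE| = |3² − 2²|·E_1 = 5·8.713×10^-20 J = 4.36×10^-19 J.

|ΔE| = 4.36×10^-19 J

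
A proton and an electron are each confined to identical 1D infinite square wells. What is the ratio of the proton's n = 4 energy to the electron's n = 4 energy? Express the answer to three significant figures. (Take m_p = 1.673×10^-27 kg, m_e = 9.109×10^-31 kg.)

E_n ∝ 1/m at fixed n and L, so the ratio is m_e/m_p = 9.109×10^-31/1.673×10^-27 = 5.44×10^-4.

5.44×10^-4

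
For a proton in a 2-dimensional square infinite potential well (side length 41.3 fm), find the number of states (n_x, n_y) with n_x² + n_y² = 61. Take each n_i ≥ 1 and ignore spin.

The level has n_x² + n_y² = 61. The ordered positive-integer solutions are (5, 6), (6, 5).
That gives 2 states.

degeneracy = 2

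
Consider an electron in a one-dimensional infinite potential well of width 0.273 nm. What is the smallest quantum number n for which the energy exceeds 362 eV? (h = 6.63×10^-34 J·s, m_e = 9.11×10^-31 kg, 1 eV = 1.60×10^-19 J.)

E_1 = h²/(8m_eL²) = 8.093×10^-19 J = 5.058 eV.
Need n² > 362/5.058 = 71.57, i.e. n > 8.460.
The smallest integer satisfying this is n = 9.

n = 9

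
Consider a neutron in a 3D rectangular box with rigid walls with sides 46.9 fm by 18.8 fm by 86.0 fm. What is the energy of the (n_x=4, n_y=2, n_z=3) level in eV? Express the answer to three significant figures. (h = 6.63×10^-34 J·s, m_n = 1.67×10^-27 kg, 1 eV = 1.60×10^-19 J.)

E = 4.07×10^6 eV

For a 3D rectangular well E = (h²/8m_n)·Σ n_i²/L_i² = (6.63×10^-34)²/(8·1.67×10^-27) · [4²/(46.9 fm)² + 2²/(18.8 fm)² + 3²/(86.0 fm)²].
Evaluating gives E = 6.517×10^-13 J = 4.07×10^6 eV.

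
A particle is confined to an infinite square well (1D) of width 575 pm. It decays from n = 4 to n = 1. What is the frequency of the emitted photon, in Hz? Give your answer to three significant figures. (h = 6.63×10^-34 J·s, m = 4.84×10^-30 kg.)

E_1 = h²/(8mL²) = 3.434×10^-20 J and ΔE = (4² − 1²)E_1 = 5.151×10^-19 J.
f = ΔE/h = 5.151×10^-19/6.63×10^-34 = 7.77×10^14 Hz.

f = 7.77×10^14 Hz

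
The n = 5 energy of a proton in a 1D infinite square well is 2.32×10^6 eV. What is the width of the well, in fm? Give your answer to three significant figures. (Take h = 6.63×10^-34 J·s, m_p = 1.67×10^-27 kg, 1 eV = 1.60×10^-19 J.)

L = 47.1 fm

From E_n = n²h²/(8m_pL²), L = n·h/√(8m_pE_n).
E_5 = 2.32×10^6 eV = 3.712×10^-13 J, so L = 5·6.63×10^-34/√(8·1.67×10^-27·3.712×10^-13) = 4.71×10^-14 m = 47.1 fm.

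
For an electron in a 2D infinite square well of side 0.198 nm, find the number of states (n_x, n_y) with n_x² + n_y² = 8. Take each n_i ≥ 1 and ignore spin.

degeneracy = 1

The level has n_x² + n_y² = 8. The ordered positive-integer solutions are (2, 2).
That gives 1 state.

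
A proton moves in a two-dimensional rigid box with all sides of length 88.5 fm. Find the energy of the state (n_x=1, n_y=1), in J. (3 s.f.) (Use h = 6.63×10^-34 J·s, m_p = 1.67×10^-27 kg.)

For a 2D rectangular well E = (h²/8m_p)·Σ n_i²/L_i² = (6.63×10^-34)²/(8·1.67×10^-27) · [1²/(88.5 fm)² + 1²/(88.5 fm)²].
Evaluating gives E = 8.40×10^-15 J.

E = 8.40×10^-15 J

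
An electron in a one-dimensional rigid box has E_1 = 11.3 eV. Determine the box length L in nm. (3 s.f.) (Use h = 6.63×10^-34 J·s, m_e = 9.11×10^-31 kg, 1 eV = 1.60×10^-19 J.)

L = 0.183 nm

From E_n = n²h²/(8m_eL²), L = n·h/√(8m_eE_n).
E_1 = 11.3 eV = 1.808×10^-18 J, so L = 1·6.63×10^-34/√(8·9.11×10^-31·1.808×10^-18) = 1.83×10^-10 m = 0.183 nm.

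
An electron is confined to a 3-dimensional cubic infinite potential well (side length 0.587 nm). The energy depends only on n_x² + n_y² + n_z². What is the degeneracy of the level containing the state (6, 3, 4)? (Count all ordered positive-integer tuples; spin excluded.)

degeneracy = 6

The level has n_x² + n_y² + n_z² = 61. The ordered positive-integer solutions are (3, 4, 6), (3, 6, 4), (4, 3, 6), (4, 6, 3), (6, 3, 4), (6, 4, 3).
That gives 6 states.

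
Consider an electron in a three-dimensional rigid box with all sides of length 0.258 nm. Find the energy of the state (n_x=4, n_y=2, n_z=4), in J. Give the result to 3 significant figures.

For a 3D rectangular well E = (h²/8m_e)·Σ n_i²/L_i² = (6.626×10^-34)²/(8·9.109×10^-31) · [4²/(0.258 nm)² + 2²/(0.258 nm)² + 4²/(0.258 nm)²].
Evaluating gives E = 3.26×10^-17 J.

E = 3.26×10^-17 J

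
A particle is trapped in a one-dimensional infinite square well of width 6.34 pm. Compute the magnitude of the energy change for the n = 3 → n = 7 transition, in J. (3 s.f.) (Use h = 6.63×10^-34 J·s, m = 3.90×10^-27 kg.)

|ΔE| = 1.40×10^-17 J

E_1 = h²/(8mL²) = 3.505×10^-19 J.
|ΔE| = |3² − 7²|·E_1 = 40·3.505×10^-19 J = 1.40×10^-17 J.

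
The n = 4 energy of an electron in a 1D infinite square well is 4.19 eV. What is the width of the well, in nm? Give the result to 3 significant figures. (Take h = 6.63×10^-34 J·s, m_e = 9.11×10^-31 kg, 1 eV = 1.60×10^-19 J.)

From E_n = n²h²/(8m_eL²), L = n·h/√(8m_eE_n).
E_4 = 4.19 eV = 6.704×10^-19 J, so L = 4·6.63×10^-34/√(8·9.11×10^-31·6.704×10^-19) = 1.20×10^-9 m = 1.20 nm.

L = 1.20 nm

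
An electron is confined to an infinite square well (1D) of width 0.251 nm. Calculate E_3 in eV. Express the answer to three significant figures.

E_3 = 53.7 eV

For an infinite well E_n = n²h²/(8m_eL²), so E_1 = h²/(8m_eL²) = (6.626×10^-34)²/(8·9.109×10^-31·(2.51×10^-10 m)²) = 9.563×10^-19 J.
Then E_3 = 3²·E_1 = 9·9.563×10^-19 J = 8.607×10^-18 J.
Converting, E_3 = 8.607×10^-18 J / (1.602×10^-19 J/eV) = 53.7 eV.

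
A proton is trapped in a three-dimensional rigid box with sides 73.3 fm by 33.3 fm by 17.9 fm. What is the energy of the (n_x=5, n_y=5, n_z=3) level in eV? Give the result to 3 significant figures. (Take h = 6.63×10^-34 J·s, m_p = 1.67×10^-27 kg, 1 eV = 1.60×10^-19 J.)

For a 3D rectangular well E = (h²/8m_p)·Σ n_i²/L_i² = (6.63×10^-34)²/(8·1.67×10^-27) · [5²/(73.3 fm)² + 5²/(33.3 fm)² + 3²/(17.9 fm)²].
Evaluating gives E = 1.819×10^-12 J = 1.14×10^7 eV.

E = 1.14×10^7 eV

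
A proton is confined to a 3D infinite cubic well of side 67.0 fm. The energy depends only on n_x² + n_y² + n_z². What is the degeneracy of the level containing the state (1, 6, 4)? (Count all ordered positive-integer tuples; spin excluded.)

The level has n_x² + n_y² + n_z² = 53. The ordered positive-integer solutions are (1, 4, 6), (1, 6, 4), (4, 1, 6), (4, 6, 1), (6, 1, 4), (6, 4, 1).
That gives 6 states.

degeneracy = 6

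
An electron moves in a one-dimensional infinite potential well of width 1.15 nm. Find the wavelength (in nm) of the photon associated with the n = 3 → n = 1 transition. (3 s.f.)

λ = 545 nm

E_1 = h²/(8m_eL²) = 4.556×10^-20 J, so ΔE = (3² − 1²)E_1 = 3.645×10^-19 J.
λ = hc/ΔE = (6.626×10^-34·2.998×10^8)/3.645×10^-19 = 5.45×10^-7 m = 545 nm.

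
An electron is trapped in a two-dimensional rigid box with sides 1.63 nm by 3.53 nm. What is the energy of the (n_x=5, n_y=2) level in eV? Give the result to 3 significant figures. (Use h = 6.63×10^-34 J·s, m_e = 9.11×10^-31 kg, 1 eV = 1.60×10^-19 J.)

E = 3.67 eV

For a 2D rectangular well E = (h²/8m_e)·Σ n_i²/L_i² = (6.63×10^-34)²/(8·9.11×10^-31) · [5²/(1.63 nm)² + 2²/(3.53 nm)²].
Evaluating gives E = 5.869×10^-19 J = 3.67 eV.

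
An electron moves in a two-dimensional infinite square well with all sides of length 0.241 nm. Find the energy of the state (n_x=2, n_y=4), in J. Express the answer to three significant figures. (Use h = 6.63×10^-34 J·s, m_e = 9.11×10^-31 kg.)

For a 2D rectangular well E = (h²/8m_e)·Σ n_i²/L_i² = (6.63×10^-34)²/(8·9.11×10^-31) · [2²/(0.241 nm)² + 4²/(0.241 nm)²].
Evaluating gives E = 2.08×10^-17 J.

E = 2.08×10^-17 J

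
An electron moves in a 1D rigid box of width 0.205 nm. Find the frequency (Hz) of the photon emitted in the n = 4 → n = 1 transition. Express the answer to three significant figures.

f = 3.25×10^16 Hz

E_1 = h²/(8m_eL²) = 1.434×10^-18 J and ΔE = (4² − 1²)E_1 = 2.151×10^-17 J.
f = ΔE/h = 2.151×10^-17/6.626×10^-34 = 3.25×10^16 Hz.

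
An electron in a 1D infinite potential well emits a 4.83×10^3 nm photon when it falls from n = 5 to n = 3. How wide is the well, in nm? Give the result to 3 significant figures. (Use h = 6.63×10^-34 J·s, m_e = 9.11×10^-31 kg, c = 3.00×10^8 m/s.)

The photon carries ΔE = hc/λ = 6.63×10^-34·3.00×10^8/4.83×10^-6 m = 4.118×10^-20 J.
Since ΔE = (5² − 3²)E_1, E_1 = 2.574×10^-21 J, and L = h/√(8m_eE_1) = 4.84×10^-9 m = 4.84 nm.

L = 4.84 nm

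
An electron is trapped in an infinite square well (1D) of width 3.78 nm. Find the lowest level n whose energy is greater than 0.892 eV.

n = 6

E_1 = h²/(8m_eL²) = 4.217×10^-21 J = 0.02632 eV.
Need n² > 0.892/0.02632 = 33.89, i.e. n > 5.822.
The smallest integer satisfying this is n = 6.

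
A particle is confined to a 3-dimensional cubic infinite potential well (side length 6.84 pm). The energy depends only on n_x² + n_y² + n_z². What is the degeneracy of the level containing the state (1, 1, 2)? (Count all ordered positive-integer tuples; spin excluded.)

The level has n_x² + n_y² + n_z² = 6. The ordered positive-integer solutions are (1, 1, 2), (1, 2, 1), (2, 1, 1).
That gives 3 states.

degeneracy = 3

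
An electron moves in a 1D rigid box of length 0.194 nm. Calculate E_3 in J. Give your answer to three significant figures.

For an infinite well E_n = n²h²/(8m_eL²), so E_1 = h²/(8m_eL²) = (6.626×10^-34)²/(8·9.109×10^-31·(1.94×10^-10 m)²) = 1.601×10^-18 J.
Then E_3 = 3²·E_1 = 9·1.601×10^-18 J = 1.44×10^-17 J.

E_3 = 1.44×10^-17 J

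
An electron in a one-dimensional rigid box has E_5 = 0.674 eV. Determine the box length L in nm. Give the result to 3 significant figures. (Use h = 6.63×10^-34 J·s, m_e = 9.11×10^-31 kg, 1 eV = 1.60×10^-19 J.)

L = 3.74 nm

From E_n = n²h²/(8m_eL²), L = n·h/√(8m_eE_n).
E_5 = 0.674 eV = 1.078×10^-19 J, so L = 5·6.63×10^-34/√(8·9.11×10^-31·1.078×10^-19) = 3.74×10^-9 m = 3.74 nm.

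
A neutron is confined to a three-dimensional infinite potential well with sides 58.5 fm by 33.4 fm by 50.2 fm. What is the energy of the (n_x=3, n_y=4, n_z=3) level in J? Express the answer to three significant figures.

E = 6.73×10^-13 J

For a 3D rectangular well E = (h²/8m_n)·Σ n_i²/L_i² = (6.626×10^-34)²/(8·1.675×10^-27) · [3²/(58.5 fm)² + 4²/(33.4 fm)² + 3²/(50.2 fm)²].
Evaluating gives E = 6.73×10^-13 J.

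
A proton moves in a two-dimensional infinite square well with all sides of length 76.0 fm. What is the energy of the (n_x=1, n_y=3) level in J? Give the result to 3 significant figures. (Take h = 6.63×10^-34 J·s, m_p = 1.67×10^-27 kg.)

For a 2D rectangular well E = (h²/8m_p)·Σ n_i²/L_i² = (6.63×10^-34)²/(8·1.67×10^-27) · [1²/(76.0 fm)² + 3²/(76.0 fm)²].
Evaluating gives E = 5.70×10^-14 J.

E = 5.70×10^-14 J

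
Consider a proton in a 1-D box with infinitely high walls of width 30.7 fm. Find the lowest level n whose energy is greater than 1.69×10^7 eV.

n = 9

E_1 = h²/(8m_pL²) = 3.480×10^-14 J = 2.172×10^5 eV.
Need n² > 1.69×10^7/2.172×10^5 = 77.81, i.e. n > 8.821.
The smallest integer satisfying this is n = 9.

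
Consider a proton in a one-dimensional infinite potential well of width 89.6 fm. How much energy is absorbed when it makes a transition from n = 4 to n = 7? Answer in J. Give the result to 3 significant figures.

E_1 = h²/(8m_pL²) = 4.086×10^-15 J.
|ΔE| = |4² − 7²|·E_1 = 33·4.086×10^-15 J = 1.35×10^-13 J.

|ΔE| = 1.35×10^-13 J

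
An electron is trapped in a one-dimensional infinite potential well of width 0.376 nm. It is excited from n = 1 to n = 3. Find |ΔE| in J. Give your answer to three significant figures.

|ΔE| = 3.41×10^-18 J

E_1 = h²/(8m_eL²) = 4.262×10^-19 J.
|ΔE| = |1² − 3²|·E_1 = 8·4.262×10^-19 J = 3.41×10^-18 J.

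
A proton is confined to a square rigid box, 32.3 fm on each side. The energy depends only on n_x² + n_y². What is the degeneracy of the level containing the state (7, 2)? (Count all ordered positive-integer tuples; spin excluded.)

degeneracy = 2

The level has n_x² + n_y² = 53. The ordered positive-integer solutions are (2, 7), (7, 2).
That gives 2 states.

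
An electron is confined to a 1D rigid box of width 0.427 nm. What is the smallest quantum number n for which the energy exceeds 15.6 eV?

E_1 = h²/(8m_eL²) = 3.304×10^-19 J = 2.062 eV.
Need n² > 15.6/2.062 = 7.565, i.e. n > 2.750.
The smallest integer satisfying this is n = 3.

n = 3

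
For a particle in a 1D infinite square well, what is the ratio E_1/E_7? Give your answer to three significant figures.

E_n ∝ n², so E_1/E_7 = 1²/7² = 1/49 = 0.0204.

0.0204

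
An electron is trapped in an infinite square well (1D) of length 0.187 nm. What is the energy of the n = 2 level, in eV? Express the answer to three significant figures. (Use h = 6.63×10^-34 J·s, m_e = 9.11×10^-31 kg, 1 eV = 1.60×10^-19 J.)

E_2 = 43.1 eV

For an infinite well E_n = n²h²/(8m_eL²), so E_1 = h²/(8m_eL²) = (6.63×10^-34)²/(8·9.11×10^-31·(1.87×10^-10 m)²) = 1.725×10^-18 J.
Then E_2 = 2²·E_1 = 4·1.725×10^-18 J = 6.900×10^-18 J.
Converting, E_2 = 6.900×10^-18 J / (1.60×10^-19 J/eV) = 43.1 eV.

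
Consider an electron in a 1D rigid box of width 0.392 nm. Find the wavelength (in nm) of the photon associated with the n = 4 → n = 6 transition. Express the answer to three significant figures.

E_1 = h²/(8m_eL²) = 3.921×10^-19 J, so ΔE = (6² − 4²)E_1 = 7.842×10^-18 J.
λ = hc/ΔE = (6.626×10^-34·2.998×10^8)/7.842×10^-18 = 2.53×10^-8 m = 25.3 nm.

λ = 25.3 nm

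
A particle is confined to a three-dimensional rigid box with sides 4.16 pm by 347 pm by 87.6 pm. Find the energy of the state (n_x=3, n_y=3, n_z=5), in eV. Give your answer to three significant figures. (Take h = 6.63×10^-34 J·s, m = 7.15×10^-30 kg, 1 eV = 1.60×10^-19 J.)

E = 2.51×10^4 eV

For a 3D rectangular well E = (h²/8m)·Σ n_i²/L_i² = (6.63×10^-34)²/(8·7.15×10^-30) · [3²/(4.16 pm)² + 3²/(347 pm)² + 5²/(87.6 pm)²].
Evaluating gives E = 4.022×10^-15 J = 2.51×10^4 eV.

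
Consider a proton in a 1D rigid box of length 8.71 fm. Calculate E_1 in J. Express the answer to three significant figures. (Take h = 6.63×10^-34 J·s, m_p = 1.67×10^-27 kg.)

E_1 = 4.34×10^-13 J

For an infinite well E_n = n²h²/(8m_pL²), so E_1 = h²/(8m_pL²) = (6.63×10^-34)²/(8·1.67×10^-27·(8.71×10^-15 m)²) = 4.337×10^-13 J.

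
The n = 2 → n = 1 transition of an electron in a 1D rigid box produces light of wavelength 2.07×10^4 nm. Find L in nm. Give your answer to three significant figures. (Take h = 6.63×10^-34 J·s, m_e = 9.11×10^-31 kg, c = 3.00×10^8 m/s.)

The photon carries ΔE = hc/λ = 6.63×10^-34·3.00×10^8/2.07×10^-5 m = 9.609×10^-21 J.
Since ΔE = (2² − 1²)E_1, E_1 = 3.203×10^-21 J, and L = h/√(8m_eE_1) = 4.34×10^-9 m = 4.34 nm.

L = 4.34 nm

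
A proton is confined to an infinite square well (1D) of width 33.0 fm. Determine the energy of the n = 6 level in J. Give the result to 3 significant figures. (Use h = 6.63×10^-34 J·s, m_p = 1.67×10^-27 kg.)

For an infinite well E_n = n²h²/(8m_pL²), so E_1 = h²/(8m_pL²) = (6.63×10^-34)²/(8·1.67×10^-27·(3.30×10^-14 m)²) = 3.021×10^-14 J.
Then E_6 = 6²·E_1 = 36·3.021×10^-14 J = 1.09×10^-12 J.

E_6 = 1.09×10^-12 J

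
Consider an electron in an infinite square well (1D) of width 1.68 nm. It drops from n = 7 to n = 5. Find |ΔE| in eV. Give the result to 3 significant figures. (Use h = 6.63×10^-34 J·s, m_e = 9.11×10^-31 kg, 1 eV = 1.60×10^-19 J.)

|ΔE| = 3.21 eV

E_1 = h²/(8m_eL²) = 2.137×10^-20 J.
|ΔE| = |7² − 5²|·E_1 = 24·2.137×10^-20 J = 5.129×10^-19 J = 3.21 eV.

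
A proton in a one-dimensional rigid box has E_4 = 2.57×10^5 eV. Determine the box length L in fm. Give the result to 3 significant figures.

From E_n = n²h²/(8m_pL²), L = n·h/√(8m_pE_n).
E_4 = 2.57×10^5 eV = 4.117×10^-14 J, so L = 4·6.626×10^-34/√(8·1.673×10^-27·4.117×10^-14) = 1.13×10^-13 m = 113 fm.

L = 113 fm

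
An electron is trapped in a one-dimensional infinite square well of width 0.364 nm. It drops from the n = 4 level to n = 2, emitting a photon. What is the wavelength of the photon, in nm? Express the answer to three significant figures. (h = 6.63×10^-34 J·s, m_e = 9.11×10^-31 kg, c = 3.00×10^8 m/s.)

E_1 = h²/(8m_eL²) = 4.552×10^-19 J, so ΔE = (4² − 2²)E_1 = 5.462×10^-18 J.
λ = hc/ΔE = (6.63×10^-34·3.00×10^8)/5.462×10^-18 = 3.64×10^-8 m = 36.4 nm.

λ = 36.4 nm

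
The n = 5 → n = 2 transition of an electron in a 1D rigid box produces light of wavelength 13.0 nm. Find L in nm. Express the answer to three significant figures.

L = 0.288 nm

The photon carries ΔE = hc/λ = 6.626×10^-34·2.998×10^8/1.30×10^-8 m = 1.528×10^-17 J.
Since ΔE = (5² − 2²)E_1, E_1 = 7.276×10^-19 J, and L = h/√(8m_eE_1) = 2.88×10^-10 m = 0.288 nm.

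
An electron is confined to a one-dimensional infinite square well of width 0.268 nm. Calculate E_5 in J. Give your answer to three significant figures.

For an infinite well E_n = n²h²/(8m_eL²), so E_1 = h²/(8m_eL²) = (6.626×10^-34)²/(8·9.109×10^-31·(2.68×10^-10 m)²) = 8.388×10^-19 J.
Then E_5 = 5²·E_1 = 25·8.388×10^-19 J = 2.10×10^-17 J.

E_5 = 2.10×10^-17 J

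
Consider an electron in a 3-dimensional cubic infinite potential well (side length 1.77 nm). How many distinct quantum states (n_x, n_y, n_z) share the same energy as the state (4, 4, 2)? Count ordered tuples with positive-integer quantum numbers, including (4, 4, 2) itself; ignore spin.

degeneracy = 3

The level has n_x² + n_y² + n_z² = 36. The ordered positive-integer solutions are (2, 4, 4), (4, 2, 4), (4, 4, 2).
That gives 3 states.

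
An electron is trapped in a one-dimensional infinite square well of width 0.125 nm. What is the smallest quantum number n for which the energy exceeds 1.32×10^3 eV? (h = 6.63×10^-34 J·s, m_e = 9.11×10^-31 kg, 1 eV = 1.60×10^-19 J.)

n = 8

E_1 = h²/(8m_eL²) = 3.860×10^-18 J = 24.13 eV.
Need n² > 1.32×10^3/24.13 = 54.70, i.e. n > 7.396.
The smallest integer satisfying this is n = 8.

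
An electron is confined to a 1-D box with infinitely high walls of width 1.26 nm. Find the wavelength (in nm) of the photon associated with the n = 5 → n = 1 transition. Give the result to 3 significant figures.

E_1 = h²/(8m_eL²) = 3.795×10^-20 J, so ΔE = (5² − 1²)E_1 = 9.108×10^-19 J.
λ = hc/ΔE = (6.626×10^-34·2.998×10^8)/9.108×10^-19 = 2.18×10^-7 m = 218 nm.

λ = 218 nm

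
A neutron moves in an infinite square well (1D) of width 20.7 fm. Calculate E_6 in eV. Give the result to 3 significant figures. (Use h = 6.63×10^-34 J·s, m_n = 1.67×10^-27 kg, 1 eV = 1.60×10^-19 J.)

E_6 = 1.73×10^7 eV

For an infinite well E_n = n²h²/(8m_nL²), so E_1 = h²/(8m_nL²) = (6.63×10^-34)²/(8·1.67×10^-27·(2.07×10^-14 m)²) = 7.679×10^-14 J.
Then E_6 = 6²·E_1 = 36·7.679×10^-14 J = 2.764×10^-12 J.
Converting, E_6 = 2.764×10^-12 J / (1.60×10^-19 J/eV) = 1.73×10^7 eV.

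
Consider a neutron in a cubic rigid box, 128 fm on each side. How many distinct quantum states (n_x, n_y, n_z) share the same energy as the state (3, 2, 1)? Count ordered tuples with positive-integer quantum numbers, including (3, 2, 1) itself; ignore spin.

degeneracy = 6

The level has n_x² + n_y² + n_z² = 14. The ordered positive-integer solutions are (1, 2, 3), (1, 3, 2), (2, 1, 3), (2, 3, 1), (3, 1, 2), (3, 2, 1).
That gives 6 states.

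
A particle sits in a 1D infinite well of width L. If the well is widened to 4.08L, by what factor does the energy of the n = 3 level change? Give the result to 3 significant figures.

0.0601

E_n ∝ 1/L², so the energy scales by 1/4.08² = 0.0601.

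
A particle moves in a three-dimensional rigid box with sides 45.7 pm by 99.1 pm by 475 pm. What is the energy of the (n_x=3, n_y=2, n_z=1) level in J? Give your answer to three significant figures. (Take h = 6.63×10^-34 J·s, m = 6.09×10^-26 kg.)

For a 3D rectangular well E = (h²/8m)·Σ n_i²/L_i² = (6.63×10^-34)²/(8·6.09×10^-26) · [3²/(45.7 pm)² + 2²/(99.1 pm)² + 1²/(475 pm)²].
Evaluating gives E = 4.26×10^-21 J.

E = 4.26×10^-21 J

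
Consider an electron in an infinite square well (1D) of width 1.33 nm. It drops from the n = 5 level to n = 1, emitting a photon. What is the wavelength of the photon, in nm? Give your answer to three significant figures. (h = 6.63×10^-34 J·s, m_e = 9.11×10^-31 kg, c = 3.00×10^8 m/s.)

λ = 243 nm

E_1 = h²/(8m_eL²) = 3.410×10^-20 J, so ΔE = (5² − 1²)E_1 = 8.184×10^-19 J.
λ = hc/ΔE = (6.63×10^-34·3.00×10^8)/8.184×10^-19 = 2.43×10^-7 m = 243 nm.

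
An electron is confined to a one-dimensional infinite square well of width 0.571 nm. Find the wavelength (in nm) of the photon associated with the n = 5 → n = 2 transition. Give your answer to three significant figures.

E_1 = h²/(8m_eL²) = 1.848×10^-19 J, so ΔE = (5² − 2²)E_1 = 3.881×10^-18 J.
λ = hc/ΔE = (6.626×10^-34·2.998×10^8)/3.881×10^-18 = 5.12×10^-8 m = 51.2 nm.

λ = 51.2 nm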